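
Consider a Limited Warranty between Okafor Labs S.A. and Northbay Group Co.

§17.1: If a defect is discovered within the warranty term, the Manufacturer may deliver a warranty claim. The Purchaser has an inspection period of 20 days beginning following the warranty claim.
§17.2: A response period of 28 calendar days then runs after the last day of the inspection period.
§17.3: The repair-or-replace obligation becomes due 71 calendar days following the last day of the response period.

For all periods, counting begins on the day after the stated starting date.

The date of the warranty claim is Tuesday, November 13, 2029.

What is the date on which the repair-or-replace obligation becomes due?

The last day of the inspection period: 20 calendar days after November 13, 2029 is December 3, 2029.
The last day of the response period: December 3, 2029 + 28 days = December 31, 2029.
The date on which the repair-or-replace obligation becomes due: 71 calendar days after December 31, 2029 is March 12, 2030.

March 12, 2030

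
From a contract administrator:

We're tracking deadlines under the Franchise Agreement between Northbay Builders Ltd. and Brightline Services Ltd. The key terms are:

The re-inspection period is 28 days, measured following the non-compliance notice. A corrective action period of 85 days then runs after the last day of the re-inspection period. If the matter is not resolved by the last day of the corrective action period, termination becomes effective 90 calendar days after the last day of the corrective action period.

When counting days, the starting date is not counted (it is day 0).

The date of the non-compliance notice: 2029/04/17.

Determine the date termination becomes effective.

Adding 28 calendar days to 2029/04/17 gives 2029/05/15, which is the last day of the re-inspection period.
The last day of the corrective action period: 85 calendar days after 2029/05/15 is 2029/08/08.
Adding 90 calendar days to 2029/08/08 gives 2029/11/06, which is the date termination becomes effective.

2029/11/06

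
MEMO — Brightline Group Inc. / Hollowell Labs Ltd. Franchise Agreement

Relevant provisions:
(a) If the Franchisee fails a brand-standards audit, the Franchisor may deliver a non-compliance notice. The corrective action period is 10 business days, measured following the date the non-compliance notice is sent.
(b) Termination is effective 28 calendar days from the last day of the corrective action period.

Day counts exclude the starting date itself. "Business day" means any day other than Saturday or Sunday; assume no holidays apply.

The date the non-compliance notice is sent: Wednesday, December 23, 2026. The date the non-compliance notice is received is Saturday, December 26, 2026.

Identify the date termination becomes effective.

The last day of the corrective action period: 10 business days after Wednesday, December 23, 2026, skipping weekends — Dec 24, Dec 25, Dec 28, Dec 29, Dec 30, Dec 31, Jan 1, Jan 4, Jan 5, Jan 6 — lands on Wednesday, January 6, 2027.
The date termination becomes effective: January 6, 2027 + 28 days = February 3, 2027.

February 3, 2027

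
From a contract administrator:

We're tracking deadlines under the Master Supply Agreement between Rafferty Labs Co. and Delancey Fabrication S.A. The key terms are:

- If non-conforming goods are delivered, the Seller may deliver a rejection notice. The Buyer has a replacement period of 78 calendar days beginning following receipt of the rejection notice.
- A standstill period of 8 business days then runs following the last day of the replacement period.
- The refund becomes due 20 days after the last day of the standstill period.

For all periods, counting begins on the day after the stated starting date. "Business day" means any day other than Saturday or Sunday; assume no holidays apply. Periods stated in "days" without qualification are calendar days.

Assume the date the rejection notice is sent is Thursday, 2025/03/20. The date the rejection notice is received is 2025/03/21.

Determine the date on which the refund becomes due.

The last day of the replacement period: 2025/03/21 + 78 days = 2025/06/07.
From Saturday, 2025/06/07, 8 business days (Jun 9, Jun 10, Jun 11, Jun 12, Jun 13, Jun 16, Jun 17, Jun 18, skipping weekends) brings us to Wednesday, 2025/06/18, which is the last day of the standstill period.
Adding 20 calendar days to 2025/06/18 gives 2025/07/08, which is the date on which the refund becomes due.

2025/07/08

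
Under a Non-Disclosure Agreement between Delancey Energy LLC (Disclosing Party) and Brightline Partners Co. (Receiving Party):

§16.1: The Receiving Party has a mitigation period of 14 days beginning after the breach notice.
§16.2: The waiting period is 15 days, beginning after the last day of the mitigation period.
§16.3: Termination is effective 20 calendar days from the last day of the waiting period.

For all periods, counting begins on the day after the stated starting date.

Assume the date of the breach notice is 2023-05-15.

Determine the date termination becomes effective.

2023-07-03

The last day of the mitigation period: 14 calendar days after 2023-05-15 is 2023-05-29.
Adding 15 calendar days to 2023-05-29 gives 2023-06-13, which is the last day of the waiting period.
Adding 20 calendar days to 2023-06-13 gives 2023-07-03, which is the date termination becomes effective.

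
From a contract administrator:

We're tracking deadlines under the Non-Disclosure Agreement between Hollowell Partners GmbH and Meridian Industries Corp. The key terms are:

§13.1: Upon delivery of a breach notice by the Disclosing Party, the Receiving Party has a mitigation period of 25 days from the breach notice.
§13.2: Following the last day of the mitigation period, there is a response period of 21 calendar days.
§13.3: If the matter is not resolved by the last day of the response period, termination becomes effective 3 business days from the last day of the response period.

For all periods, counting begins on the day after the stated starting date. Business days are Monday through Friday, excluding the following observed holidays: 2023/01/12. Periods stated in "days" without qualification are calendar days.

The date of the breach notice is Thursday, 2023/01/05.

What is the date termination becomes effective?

Adding 25 calendar days to 2023/01/05 gives 2023/01/30, which is the last day of the mitigation period.
The last day of the response period: 21 calendar days after 2023/01/30 is 2023/02/20.
From Monday, 2023/02/20, 3 business days (Feb 21, Feb 22, Feb 23, skipping weekends) brings us to Thursday, 2023/02/23, which is the date termination becomes effective.

2023/02/23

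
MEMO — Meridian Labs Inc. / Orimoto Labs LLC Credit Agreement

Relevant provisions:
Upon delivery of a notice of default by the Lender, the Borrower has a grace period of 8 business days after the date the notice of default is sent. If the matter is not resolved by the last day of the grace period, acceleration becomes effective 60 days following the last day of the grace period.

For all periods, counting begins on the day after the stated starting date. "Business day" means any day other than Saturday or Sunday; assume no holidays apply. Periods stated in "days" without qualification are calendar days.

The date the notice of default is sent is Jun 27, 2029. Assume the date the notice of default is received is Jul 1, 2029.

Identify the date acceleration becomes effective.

Sep 7, 2029

The last day of the grace period: counting 8 business days from Wednesday, Jun 27, 2029 (Jun 28, Jun 29, Jul 2, Jul 3, Jul 4, Jul 5, Jul 6, Jul 9, skipping weekends) reaches Monday, Jul 9, 2029.
Adding 60 calendar days to Jul 9, 2029 gives Sep 7, 2029, which is the date acceleration becomes effective.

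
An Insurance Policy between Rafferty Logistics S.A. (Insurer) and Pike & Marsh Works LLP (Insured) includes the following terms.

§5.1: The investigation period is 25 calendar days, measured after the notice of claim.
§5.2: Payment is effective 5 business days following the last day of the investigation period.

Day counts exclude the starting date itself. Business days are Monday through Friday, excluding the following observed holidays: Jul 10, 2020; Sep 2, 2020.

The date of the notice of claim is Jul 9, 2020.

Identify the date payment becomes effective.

The last day of the investigation period: 25 calendar days after Jul 9, 2020 is Aug 3, 2020.
The date payment becomes effective: 5 business days after Monday, Aug 3, 2020, skipping weekends — Aug 4, Aug 5, Aug 6, Aug 7, Aug 10 — lands on Monday, Aug 10, 2020.

Aug 10, 2020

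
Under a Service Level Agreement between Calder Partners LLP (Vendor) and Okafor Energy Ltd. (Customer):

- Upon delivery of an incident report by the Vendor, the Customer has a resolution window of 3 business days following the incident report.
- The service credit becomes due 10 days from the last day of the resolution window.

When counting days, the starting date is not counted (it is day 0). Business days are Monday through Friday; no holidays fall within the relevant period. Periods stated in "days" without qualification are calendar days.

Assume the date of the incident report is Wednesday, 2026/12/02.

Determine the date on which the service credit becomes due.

The last day of the resolution window: 3 business days after Wednesday, 2026/12/02, skipping weekends — Dec 3, Dec 4, Dec 7 — lands on Monday, 2026/12/07.
Adding 10 calendar days to 2026/12/07 gives 2026/12/17, which is the date on which the service credit becomes due.

2026/12/17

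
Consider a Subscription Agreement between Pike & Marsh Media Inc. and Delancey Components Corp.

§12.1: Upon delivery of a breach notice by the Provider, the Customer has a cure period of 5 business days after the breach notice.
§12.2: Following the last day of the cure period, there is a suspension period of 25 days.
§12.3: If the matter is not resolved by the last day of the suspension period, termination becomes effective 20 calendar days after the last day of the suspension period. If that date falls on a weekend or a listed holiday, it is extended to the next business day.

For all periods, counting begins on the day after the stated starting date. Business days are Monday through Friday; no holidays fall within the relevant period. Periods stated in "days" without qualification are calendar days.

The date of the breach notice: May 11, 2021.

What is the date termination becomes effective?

The last day of the cure period: 5 business days after Tuesday, May 11, 2021, skipping weekends — May 12, May 13, May 14, May 17, May 18 — lands on Tuesday, May 18, 2021.
Adding 25 calendar days to May 18, 2021 gives June 12, 2021, which is the last day of the suspension period.
The date termination becomes effective: June 12, 2021 + 20 days = July 2, 2021. July 2, 2021 is a Friday, so no roll-forward applies.

July 2, 2021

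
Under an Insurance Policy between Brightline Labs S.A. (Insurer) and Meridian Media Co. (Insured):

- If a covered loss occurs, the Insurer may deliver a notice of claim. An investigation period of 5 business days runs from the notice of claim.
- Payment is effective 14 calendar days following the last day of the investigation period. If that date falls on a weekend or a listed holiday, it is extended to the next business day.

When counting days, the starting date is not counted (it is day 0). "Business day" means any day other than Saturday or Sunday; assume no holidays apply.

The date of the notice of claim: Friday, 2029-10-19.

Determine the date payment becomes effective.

2029-11-09

The last day of the investigation period: counting 5 business days from Friday, 2029-10-19 (Oct 22, Oct 23, Oct 24, Oct 25, Oct 26, skipping weekends) reaches Friday, 2029-10-26.
The date payment becomes effective: 2029-10-26 + 14 days = 2029-11-09. 2029-11-09 is a Friday, so no roll-forward applies.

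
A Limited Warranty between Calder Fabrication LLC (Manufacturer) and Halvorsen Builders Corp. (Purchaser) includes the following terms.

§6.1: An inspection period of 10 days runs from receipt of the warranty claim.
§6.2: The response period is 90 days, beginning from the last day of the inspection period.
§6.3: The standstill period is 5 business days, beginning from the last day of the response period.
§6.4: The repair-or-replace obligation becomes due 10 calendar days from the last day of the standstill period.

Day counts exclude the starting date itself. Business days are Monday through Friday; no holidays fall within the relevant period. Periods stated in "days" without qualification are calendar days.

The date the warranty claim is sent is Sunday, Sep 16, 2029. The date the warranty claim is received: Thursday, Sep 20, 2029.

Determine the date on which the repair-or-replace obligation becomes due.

Jan 14, 2030

Adding 10 calendar days to Sep 20, 2029 gives Sep 30, 2029, which is the last day of the inspection period.
Adding 90 calendar days to Sep 30, 2029 gives Dec 29, 2029, which is the last day of the response period.
The last day of the standstill period: 5 business days after Saturday, Dec 29, 2029, skipping weekends — Dec 31, Jan 1, Jan 2, Jan 3, Jan 4 — lands on Friday, Jan 4, 2030.
The date on which the repair-or-replace obligation becomes due: Jan 4, 2030 + 10 days = Jan 14, 2030.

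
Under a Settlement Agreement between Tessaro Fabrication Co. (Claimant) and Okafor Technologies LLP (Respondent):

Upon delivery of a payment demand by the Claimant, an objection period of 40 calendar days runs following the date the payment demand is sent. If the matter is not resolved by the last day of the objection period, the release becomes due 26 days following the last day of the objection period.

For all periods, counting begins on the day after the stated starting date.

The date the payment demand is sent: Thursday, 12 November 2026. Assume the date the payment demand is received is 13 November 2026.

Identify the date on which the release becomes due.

17 January 2027

The last day of the objection period: 40 calendar days after 12 November 2026 is 22 December 2026.
The date on which the release becomes due: 22 December 2026 + 26 days = 17 January 2027.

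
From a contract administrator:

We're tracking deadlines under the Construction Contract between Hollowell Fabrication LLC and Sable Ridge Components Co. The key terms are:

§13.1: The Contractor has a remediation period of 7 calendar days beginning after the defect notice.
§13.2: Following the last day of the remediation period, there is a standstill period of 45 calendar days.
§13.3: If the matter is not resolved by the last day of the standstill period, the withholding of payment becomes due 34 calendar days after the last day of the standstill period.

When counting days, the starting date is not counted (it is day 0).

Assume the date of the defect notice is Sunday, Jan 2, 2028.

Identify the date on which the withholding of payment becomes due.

Mar 28, 2028

Adding 7 calendar days to Jan 2, 2028 gives Jan 9, 2028, which is the last day of the remediation period.
The last day of the standstill period: Jan 9, 2028 + 45 days = Feb 23, 2028.
The date on which the withholding of payment becomes due: 34 calendar days after Feb 23, 2028 is Mar 28, 2028.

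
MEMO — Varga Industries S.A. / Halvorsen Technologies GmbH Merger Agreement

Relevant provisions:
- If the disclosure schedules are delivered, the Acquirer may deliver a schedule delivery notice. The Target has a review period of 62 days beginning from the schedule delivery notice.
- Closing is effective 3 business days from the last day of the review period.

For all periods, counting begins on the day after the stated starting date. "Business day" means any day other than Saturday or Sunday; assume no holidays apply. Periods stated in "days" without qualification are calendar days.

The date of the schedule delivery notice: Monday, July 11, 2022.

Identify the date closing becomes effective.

The last day of the review period: 62 calendar days after July 11, 2022 is September 11, 2022.
From Sunday, September 11, 2022, 3 business days (Sep 12, Sep 13, Sep 14, skipping weekends) brings us to Wednesday, September 14, 2022, which is the date closing becomes effective.

September 14, 2022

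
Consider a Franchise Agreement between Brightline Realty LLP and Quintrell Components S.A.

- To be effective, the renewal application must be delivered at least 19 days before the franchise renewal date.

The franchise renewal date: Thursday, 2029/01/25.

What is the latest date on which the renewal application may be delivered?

2029/01/25 minus 19 days is 2029/01/06.

2029/01/06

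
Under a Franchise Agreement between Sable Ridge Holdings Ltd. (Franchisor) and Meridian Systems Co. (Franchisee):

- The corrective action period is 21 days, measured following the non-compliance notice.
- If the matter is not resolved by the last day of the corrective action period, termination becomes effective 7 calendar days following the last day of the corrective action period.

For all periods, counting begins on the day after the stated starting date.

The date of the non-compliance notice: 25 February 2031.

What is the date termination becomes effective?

25 March 2031

Adding 21 calendar days to 25 February 2031 gives 18 March 2031, which is the last day of the corrective action period.
Adding 7 calendar days to 18 March 2031 gives 25 March 2031, which is the date termination becomes effective.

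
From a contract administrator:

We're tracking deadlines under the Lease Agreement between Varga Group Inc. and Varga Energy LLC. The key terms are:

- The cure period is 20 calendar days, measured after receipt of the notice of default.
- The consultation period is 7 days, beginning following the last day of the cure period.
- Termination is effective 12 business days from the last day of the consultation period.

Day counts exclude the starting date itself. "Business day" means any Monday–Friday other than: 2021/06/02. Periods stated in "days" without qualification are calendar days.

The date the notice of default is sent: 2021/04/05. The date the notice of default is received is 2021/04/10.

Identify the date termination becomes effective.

2021/05/25

Adding 20 calendar days to 2021/04/10 gives 2021/04/30, which is the last day of the cure period.
The last day of the consultation period: 2021/04/30 + 7 days = 2021/05/07.
The date termination becomes effective: counting 12 business days from Friday, 2021/05/07 (May 10, May 11, May 12, May 13, …, May 21, May 24, May 25, skipping weekends) reaches Tuesday, 2021/05/25.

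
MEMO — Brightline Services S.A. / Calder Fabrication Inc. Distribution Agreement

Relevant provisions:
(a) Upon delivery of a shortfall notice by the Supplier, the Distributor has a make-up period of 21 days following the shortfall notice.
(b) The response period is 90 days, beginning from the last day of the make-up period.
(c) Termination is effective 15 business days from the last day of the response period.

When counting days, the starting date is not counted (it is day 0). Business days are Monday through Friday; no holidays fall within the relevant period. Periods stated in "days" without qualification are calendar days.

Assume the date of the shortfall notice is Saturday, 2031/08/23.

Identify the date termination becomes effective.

The last day of the make-up period: 2031/08/23 + 21 days = 2031/09/13.
The last day of the response period: 90 calendar days after 2031/09/13 is 2031/12/12.
The date termination becomes effective: 15 business days after Friday, 2031/12/12, skipping weekends — Dec 15, Dec 16, Dec 17, Dec 18, …, Dec 31, Jan 1, Jan 2 — lands on Friday, 2032/01/02.

2032/01/02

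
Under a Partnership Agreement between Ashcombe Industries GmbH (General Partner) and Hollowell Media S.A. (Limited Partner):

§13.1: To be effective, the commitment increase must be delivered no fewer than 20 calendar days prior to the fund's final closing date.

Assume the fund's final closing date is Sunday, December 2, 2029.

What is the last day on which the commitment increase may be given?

December 2, 2029 minus 20 days is November 12, 2029.

November 12, 2029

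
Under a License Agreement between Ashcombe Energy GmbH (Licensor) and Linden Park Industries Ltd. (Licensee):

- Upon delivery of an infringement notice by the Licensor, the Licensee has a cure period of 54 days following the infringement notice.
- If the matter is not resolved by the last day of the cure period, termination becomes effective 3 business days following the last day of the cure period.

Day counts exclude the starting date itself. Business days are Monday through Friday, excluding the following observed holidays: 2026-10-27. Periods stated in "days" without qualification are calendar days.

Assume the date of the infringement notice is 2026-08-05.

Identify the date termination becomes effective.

The last day of the cure period: 54 calendar days after 2026-08-05 is 2026-09-28.
The date termination becomes effective: counting 3 business days from Monday, 2026-09-28 (Sep 29, Sep 30, Oct 1, skipping weekends) reaches Thursday, 2026-10-01.

2026-10-01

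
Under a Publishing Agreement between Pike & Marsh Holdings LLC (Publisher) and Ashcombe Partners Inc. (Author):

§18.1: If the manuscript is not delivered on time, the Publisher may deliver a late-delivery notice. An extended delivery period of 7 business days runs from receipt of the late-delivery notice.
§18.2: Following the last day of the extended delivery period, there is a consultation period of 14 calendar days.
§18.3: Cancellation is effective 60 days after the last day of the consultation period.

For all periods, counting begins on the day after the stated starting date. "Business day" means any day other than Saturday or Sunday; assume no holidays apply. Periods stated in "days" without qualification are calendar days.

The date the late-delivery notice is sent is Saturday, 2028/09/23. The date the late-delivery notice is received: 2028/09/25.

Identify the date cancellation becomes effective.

2028/12/17

From Monday, 2028/09/25, 7 business days (Sep 26, Sep 27, Sep 28, Sep 29, Oct 2, Oct 3, Oct 4, skipping weekends) brings us to Wednesday, 2028/10/04, which is the last day of the extended delivery period.
The last day of the consultation period: 2028/10/04 + 14 days = 2028/10/18.
Adding 60 calendar days to 2028/10/18 gives 2028/12/17, which is the date cancellation becomes effective.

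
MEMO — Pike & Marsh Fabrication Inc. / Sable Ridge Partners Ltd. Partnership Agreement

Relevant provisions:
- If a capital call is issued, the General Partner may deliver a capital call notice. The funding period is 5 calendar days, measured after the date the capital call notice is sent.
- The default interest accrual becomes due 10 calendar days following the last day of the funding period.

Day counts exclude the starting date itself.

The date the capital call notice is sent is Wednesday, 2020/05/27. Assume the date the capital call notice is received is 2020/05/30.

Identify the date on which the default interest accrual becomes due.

Adding 5 calendar days to 2020/05/27 gives 2020/06/01, which is the last day of the funding period.
The date on which the default interest accrual becomes due: 10 calendar days after 2020/06/01 is 2020/06/11.

2020/06/11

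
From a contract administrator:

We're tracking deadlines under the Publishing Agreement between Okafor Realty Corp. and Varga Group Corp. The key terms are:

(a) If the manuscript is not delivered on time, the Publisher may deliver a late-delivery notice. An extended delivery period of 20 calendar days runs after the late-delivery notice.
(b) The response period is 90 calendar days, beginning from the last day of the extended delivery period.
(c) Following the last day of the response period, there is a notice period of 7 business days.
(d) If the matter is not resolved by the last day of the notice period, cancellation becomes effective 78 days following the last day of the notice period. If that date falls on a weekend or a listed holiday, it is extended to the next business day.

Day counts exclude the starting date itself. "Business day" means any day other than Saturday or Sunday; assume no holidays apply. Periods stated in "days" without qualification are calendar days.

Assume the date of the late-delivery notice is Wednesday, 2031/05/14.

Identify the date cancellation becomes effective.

2031/11/27

The last day of the extended delivery period: 20 calendar days after 2031/05/14 is 2031/06/03.
The last day of the response period: 2031/06/03 + 90 days = 2031/09/01.
The last day of the notice period: counting 7 business days from Monday, 2031/09/01 (Sep 2, Sep 3, Sep 4, Sep 5, Sep 8, Sep 9, Sep 10, skipping weekends) reaches Wednesday, 2031/09/10.
The date cancellation becomes effective: 2031/09/10 + 78 days = 2031/11/27. 2031/11/27 is a Thursday, so no roll-forward applies.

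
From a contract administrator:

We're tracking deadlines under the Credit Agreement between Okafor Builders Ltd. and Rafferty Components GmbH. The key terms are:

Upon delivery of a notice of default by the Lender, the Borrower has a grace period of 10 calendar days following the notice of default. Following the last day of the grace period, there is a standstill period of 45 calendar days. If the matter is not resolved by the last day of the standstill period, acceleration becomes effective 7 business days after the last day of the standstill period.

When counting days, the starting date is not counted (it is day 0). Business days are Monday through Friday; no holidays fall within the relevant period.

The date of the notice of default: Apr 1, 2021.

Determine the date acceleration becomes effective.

The last day of the grace period: 10 calendar days after Apr 1, 2021 is Apr 11, 2021.
Adding 45 calendar days to Apr 11, 2021 gives May 26, 2021, which is the last day of the standstill period.
The date acceleration becomes effective: 7 business days after Wednesday, May 26, 2021, skipping weekends — May 27, May 28, May 31, Jun 1, Jun 2, Jun 3, Jun 4 — lands on Friday, Jun 4, 2021.

Jun 4, 2021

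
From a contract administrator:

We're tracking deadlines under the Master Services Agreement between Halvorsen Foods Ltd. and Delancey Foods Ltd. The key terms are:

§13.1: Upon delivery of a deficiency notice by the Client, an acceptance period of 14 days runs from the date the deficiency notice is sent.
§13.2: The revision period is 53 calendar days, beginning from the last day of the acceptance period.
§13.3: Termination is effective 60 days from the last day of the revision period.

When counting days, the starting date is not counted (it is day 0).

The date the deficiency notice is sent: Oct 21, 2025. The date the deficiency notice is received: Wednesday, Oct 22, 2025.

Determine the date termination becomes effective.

The last day of the acceptance period: 14 calendar days after Oct 21, 2025 is Nov 4, 2025.
Adding 53 calendar days to Nov 4, 2025 gives Dec 27, 2025, which is the last day of the revision period.
The date termination becomes effective: 60 calendar days after Dec 27, 2025 is Feb 25, 2026.

Feb 25, 2026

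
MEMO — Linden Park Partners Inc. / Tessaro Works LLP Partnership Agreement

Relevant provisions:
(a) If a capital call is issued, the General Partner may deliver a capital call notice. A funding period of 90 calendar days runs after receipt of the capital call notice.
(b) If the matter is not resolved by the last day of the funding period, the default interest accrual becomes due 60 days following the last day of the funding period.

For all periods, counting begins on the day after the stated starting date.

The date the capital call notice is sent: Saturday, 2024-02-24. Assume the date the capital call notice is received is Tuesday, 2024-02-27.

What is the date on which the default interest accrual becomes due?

2024-07-26

The last day of the funding period: 90 calendar days after 2024-02-27 is 2024-05-27.
The date on which the default interest accrual becomes due: 60 calendar days after 2024-05-27 is 2024-07-26.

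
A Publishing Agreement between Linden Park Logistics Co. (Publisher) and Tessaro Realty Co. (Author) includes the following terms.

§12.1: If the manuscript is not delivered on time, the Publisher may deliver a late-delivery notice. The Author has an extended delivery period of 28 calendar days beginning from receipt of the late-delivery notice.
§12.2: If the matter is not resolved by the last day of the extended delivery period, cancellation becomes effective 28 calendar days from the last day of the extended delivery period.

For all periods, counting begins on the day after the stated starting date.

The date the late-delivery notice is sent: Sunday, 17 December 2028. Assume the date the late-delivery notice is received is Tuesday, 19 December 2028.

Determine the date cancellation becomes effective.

13 February 2029

The last day of the extended delivery period: 19 December 2028 + 28 days = 16 January 2029.
Adding 28 calendar days to 16 January 2029 gives 13 February 2029, which is the date cancellation becomes effective.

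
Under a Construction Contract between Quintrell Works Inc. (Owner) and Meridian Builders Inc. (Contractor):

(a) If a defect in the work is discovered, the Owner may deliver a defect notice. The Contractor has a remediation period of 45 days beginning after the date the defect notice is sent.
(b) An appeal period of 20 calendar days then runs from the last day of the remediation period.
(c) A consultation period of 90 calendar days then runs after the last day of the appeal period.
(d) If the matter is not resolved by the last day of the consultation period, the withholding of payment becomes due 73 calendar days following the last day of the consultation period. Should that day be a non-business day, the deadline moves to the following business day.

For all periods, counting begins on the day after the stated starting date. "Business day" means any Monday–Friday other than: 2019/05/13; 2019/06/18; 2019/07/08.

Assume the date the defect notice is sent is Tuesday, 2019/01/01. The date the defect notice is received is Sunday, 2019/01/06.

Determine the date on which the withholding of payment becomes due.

2019/08/19

The last day of the remediation period: 2019/01/01 + 45 days = 2019/02/15.
Adding 20 calendar days to 2019/02/15 gives 2019/03/07, which is the last day of the appeal period.
The last day of the consultation period: 90 calendar days after 2019/03/07 is 2019/06/05.
Adding 73 calendar days to 2019/06/05 gives 2019/08/17, which is the date on which the withholding of payment becomes due. That falls on a Saturday, so it rolls to the next business day, Monday, 2019/08/19.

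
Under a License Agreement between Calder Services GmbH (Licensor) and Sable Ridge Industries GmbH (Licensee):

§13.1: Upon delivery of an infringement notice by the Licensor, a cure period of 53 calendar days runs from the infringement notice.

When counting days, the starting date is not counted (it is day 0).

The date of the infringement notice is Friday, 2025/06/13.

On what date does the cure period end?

Adding 53 calendar days to 2025/06/13 gives 2025/08/05, which is the last day of the cure period.

2025/08/05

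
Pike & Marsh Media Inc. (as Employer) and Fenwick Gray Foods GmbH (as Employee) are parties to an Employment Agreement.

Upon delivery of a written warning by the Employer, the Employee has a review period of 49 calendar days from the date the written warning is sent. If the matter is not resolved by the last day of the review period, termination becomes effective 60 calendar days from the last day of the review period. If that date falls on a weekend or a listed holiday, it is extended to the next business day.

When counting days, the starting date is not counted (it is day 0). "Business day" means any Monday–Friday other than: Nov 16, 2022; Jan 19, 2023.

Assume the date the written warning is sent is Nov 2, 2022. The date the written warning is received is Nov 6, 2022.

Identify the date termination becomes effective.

Feb 20, 2023

The last day of the review period: 49 calendar days after Nov 2, 2022 is Dec 21, 2022.
The date termination becomes effective: Dec 21, 2022 + 60 days = Feb 19, 2023. That falls on a Sunday, so it rolls to the next business day, Monday, Feb 20, 2023.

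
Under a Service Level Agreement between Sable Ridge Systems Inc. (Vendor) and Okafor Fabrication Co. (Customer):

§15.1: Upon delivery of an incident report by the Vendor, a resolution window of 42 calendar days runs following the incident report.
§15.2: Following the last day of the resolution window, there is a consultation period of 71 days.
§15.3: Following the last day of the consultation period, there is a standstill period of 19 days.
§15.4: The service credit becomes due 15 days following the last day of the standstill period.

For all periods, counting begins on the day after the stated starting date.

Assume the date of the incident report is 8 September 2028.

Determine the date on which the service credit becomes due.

2 February 2029

The last day of the resolution window: 8 September 2028 + 42 days = 20 October 2028.
The last day of the consultation period: 20 October 2028 + 71 days = 30 December 2028.
The last day of the standstill period: 30 December 2028 + 19 days = 18 January 2029.
The date on which the service credit becomes due: 18 January 2029 + 15 days = 2 February 2029.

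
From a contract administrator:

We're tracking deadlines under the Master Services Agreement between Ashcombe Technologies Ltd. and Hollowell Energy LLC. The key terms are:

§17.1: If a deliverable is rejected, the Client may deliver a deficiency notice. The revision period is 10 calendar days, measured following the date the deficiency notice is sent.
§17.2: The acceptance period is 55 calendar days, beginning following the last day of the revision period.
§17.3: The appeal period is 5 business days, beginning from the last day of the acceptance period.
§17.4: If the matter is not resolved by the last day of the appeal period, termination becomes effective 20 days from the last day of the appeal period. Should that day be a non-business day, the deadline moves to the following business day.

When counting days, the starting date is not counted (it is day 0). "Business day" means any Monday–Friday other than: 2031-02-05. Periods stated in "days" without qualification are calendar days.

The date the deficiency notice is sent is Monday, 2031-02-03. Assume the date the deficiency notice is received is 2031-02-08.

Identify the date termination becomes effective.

The last day of the revision period: 2031-02-03 + 10 days = 2031-02-13.
The last day of the acceptance period: 2031-02-13 + 55 days = 2031-04-09.
From Wednesday, 2031-04-09, 5 business days (Apr 10, Apr 11, Apr 14, Apr 15, Apr 16, skipping weekends) brings us to Wednesday, 2031-04-16, which is the last day of the appeal period.
Adding 20 calendar days to 2031-04-16 gives 2031-05-06, which is the date termination becomes effective. 2031-05-06 is a Tuesday and is not a listed holiday, so no roll-forward applies.

2031-05-06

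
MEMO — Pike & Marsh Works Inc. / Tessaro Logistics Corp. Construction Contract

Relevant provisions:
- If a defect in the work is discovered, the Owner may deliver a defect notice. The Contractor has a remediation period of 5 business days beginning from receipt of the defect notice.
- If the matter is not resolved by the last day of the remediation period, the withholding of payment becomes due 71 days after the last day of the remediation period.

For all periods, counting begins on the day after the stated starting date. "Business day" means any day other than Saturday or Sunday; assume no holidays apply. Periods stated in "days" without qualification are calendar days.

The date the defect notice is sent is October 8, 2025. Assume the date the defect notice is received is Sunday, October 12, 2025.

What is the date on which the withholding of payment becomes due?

December 27, 2025

The last day of the remediation period: counting 5 business days from Sunday, October 12, 2025 (Oct 13, Oct 14, Oct 15, Oct 16, Oct 17, skipping weekends) reaches Friday, October 17, 2025.
The date on which the withholding of payment becomes due: October 17, 2025 + 71 days = December 27, 2025.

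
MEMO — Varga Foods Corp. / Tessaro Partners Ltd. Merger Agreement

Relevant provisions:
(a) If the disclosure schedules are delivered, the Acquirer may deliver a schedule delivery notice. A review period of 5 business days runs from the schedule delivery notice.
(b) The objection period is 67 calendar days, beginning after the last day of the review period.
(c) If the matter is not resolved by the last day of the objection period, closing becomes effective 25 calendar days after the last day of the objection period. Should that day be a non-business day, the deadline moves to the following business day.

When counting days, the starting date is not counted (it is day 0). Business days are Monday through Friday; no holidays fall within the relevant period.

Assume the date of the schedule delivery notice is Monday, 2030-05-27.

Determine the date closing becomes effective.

2030-09-03

The last day of the review period: 5 business days after Monday, 2030-05-27, skipping weekends — May 28, May 29, May 30, May 31, Jun 3 — lands on Monday, 2030-06-03.
The last day of the objection period: 2030-06-03 + 67 days = 2030-08-09.
The date closing becomes effective: 25 calendar days after 2030-08-09 is 2030-09-03. 2030-09-03 is a Tuesday, so no roll-forward applies.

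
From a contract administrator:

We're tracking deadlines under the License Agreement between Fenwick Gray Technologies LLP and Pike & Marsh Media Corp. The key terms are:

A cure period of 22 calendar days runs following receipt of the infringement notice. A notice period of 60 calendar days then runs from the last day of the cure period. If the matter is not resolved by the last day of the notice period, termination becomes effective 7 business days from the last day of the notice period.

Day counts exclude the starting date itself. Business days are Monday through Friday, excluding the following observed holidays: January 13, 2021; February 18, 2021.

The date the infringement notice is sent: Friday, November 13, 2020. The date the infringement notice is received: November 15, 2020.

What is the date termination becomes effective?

February 16, 2021

The last day of the cure period: November 15, 2020 + 22 days = December 7, 2020.
Adding 60 calendar days to December 7, 2020 gives February 5, 2021, which is the last day of the notice period.
From Friday, February 5, 2021, 7 business days (Feb 8, Feb 9, Feb 10, Feb 11, Feb 12, Feb 15, Feb 16, skipping weekends) brings us to Tuesday, February 16, 2021, which is the date termination becomes effective.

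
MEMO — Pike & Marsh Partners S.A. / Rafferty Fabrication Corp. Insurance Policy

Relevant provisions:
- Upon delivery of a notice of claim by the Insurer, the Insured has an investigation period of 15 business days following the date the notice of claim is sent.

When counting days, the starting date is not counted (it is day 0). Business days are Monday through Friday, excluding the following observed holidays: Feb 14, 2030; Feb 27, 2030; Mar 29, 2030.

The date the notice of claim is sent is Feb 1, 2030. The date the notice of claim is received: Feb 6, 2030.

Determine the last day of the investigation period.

Feb 25, 2030

The last day of the investigation period: counting 15 business days from Friday, Feb 1, 2030 (Feb 4, Feb 5, Feb 6, Feb 7, …, Feb 21, Feb 22, Feb 25, skipping weekends and the listed holiday on Feb 14) reaches Monday, Feb 25, 2030.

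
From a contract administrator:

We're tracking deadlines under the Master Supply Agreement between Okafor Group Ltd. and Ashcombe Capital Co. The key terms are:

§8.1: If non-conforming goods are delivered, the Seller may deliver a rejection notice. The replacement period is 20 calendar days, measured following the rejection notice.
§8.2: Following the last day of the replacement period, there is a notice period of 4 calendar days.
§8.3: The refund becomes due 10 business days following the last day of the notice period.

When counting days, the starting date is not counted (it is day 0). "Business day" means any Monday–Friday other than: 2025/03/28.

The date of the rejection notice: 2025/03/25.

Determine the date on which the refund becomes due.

The last day of the replacement period: 2025/03/25 + 20 days = 2025/04/14.
The last day of the notice period: 4 calendar days after 2025/04/14 is 2025/04/18.
The date on which the refund becomes due: counting 10 business days from Friday, 2025/04/18 (Apr 21, Apr 22, Apr 23, Apr 24, Apr 25, Apr 28, Apr 29, Apr 30, May 1, May 2, skipping weekends) reaches Friday, 2025/05/02.

2025/05/02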